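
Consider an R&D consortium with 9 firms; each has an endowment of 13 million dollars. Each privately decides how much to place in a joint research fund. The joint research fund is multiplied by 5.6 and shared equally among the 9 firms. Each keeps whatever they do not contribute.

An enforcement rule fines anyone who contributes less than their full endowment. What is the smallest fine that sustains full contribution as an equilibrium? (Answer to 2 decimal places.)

Given the others contribute fully, the best deviation is to contribute 0 (any partial contribution still incurs the fine and gives up units whose private return 0.6222 is below 1).
Deviating from 13 to 0 saves 13 million dollars but forfeits the deviator's share of the drop in the joint research fund: 5.6/9 × 13 = 8.09.
So the deviation gain is 13 − 8.09 = 4.91, and the fine must be at least 4.91 million dollars to wipe it out.

4.91 million dollars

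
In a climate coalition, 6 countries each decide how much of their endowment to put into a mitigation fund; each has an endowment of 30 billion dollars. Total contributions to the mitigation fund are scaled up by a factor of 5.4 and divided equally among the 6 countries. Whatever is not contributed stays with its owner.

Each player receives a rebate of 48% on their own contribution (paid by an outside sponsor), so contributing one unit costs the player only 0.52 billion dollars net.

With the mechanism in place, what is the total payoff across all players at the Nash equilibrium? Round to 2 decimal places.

The effective private return per unit is now (5.4/6) / 0.52 = 1.7308 > 1, so every player's dominant strategy flips to full contribution.
So the Nash equilibrium is full contribution by all 6; the group earns 6 × (30 × 0.48 + 5.4 × 30) = 1058.40.

1058.40 billion dollars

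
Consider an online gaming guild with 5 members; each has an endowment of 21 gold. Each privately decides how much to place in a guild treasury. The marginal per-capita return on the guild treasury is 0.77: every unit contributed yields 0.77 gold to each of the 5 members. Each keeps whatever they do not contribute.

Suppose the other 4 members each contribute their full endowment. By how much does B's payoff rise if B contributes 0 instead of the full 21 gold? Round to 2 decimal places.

Switching from a contribution of 21 to 0 lets B keep an extra 21 gold, but lowers the guild treasury by 21, which costs B their own share of that drop: 0.77 × 21 = 16.17.
Net gain = 21 − 16.17 = 4.83. The private return per contributed unit (0.77) is below 1, so free-riding is indeed the best response regardless of what the others do.

4.83 gold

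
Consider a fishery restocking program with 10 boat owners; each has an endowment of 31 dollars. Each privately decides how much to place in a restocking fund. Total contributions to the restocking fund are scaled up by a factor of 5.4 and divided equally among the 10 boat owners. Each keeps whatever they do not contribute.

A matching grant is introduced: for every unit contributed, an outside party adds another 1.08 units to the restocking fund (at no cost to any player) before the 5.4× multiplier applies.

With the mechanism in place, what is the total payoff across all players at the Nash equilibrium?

The effective private return per unit is now 5.4 × 2.08 / 10 = 1.1232 > 1, so every player's dominant strategy flips to full contribution.
At the Nash equilibrium everyone contributes 31. Group total payoff = 5.4 × 2.08 × 310 = 3481.92.

3481.92 dollars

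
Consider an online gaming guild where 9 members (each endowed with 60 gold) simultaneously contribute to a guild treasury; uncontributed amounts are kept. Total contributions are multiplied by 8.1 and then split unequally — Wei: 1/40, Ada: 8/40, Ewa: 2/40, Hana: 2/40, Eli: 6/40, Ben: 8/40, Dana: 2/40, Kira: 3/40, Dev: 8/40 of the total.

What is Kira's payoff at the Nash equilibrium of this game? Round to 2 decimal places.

Each unit j contributes comes back to j as 8.1 × (j's share), so j prefers to contribute only if that share exceeds 1/8.1 = 0.1235; otherwise keeping the unit dominates.
Ada, Eli, Ben and Dev clear that bar, contributing 60 each; the remaining 5 contribute 0. Total contributed: 240.
Kira keeps 60 and receives 8.1 × 240 × 3/40 = 145.80 from the guild treasury, for a payoff of 205.80.

205.80 gold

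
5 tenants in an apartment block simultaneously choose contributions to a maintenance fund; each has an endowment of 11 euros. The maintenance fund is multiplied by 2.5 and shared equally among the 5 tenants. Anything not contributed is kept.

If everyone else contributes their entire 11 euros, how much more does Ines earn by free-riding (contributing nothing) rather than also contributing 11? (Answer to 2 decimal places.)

Switching from a contribution of 11 to 0 lets Ines keep an extra 11 euros, but lowers the maintenance fund by 11, which costs Ines their own share of that drop: 2.5/5 × 11 = 5.50.
Net gain = 11 − 5.50 = 5.50. The private return per contributed unit (0.5000) is below 1, so free-riding is indeed the best response regardless of what the others do.

5.50 euros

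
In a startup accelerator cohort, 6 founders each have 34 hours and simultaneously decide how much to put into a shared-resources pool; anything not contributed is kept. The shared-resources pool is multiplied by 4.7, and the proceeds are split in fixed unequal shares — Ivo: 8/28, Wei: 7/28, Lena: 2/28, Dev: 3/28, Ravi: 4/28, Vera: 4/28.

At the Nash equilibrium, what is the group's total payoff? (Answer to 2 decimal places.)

For player j, contributing a unit is worthwhile iff 4.7 × (j's share) ≥ 1, i.e. iff j's share is at least 0.2128.
Ivo and Wei clear that bar, contributing 34 each; the remaining 4 contribute 0. Total contributed: 68.
The shared-resources pool pays out 4.7 × 68 = 319.60 in total (split across the unequal shares, but the aggregate is all that matters for the group sum).
The 4 free-riders keep 34 each, adding 136. Group total = 136 + 319.60 = 455.60.

455.60 hours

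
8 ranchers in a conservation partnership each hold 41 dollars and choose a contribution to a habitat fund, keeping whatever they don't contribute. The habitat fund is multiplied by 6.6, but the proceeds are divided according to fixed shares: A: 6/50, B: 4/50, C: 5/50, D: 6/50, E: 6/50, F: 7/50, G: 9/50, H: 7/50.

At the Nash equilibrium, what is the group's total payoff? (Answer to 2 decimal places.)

Player j's private return per contributed unit is 6.6 × (j's share). Contributing is weakly dominant for j when that share is at least 1/6.6 = 0.1515, and contributing 0 is dominant otherwise.
The only share above 0.1515 is G's 9/50, contributing 41; the remaining 7 contribute 0. Total contributed: 41.
The habitat fund pays out 6.6 × 41 = 270.60 in total (split across the unequal shares, but the aggregate is all that matters for the group sum).
The 7 free-riders keep 41 each, adding 287. Group total = 287 + 270.60 = 557.60.

557.60 dollars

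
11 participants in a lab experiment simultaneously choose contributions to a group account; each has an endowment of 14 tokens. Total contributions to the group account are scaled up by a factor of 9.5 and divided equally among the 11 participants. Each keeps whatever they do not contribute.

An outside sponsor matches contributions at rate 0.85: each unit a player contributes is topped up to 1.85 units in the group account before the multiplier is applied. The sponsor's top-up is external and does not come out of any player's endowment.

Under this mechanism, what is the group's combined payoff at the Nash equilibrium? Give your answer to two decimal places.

Under the mechanism each unit contributed yields 9.5 × 1.85 / 11 = 1.5977 back to its contributor per unit of net cost, which exceeds 1, making full contribution the dominant choice for everyone.
At the Nash equilibrium everyone contributes 14. Group total payoff = 9.5 × 1.85 × 154 = 2706.55.

2706.55 tokens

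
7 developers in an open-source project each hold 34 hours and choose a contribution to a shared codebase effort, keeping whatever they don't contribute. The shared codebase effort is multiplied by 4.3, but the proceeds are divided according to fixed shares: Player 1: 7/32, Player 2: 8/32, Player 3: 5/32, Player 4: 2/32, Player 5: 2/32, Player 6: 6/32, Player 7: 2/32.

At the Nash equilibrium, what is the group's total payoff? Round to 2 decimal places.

350.20 hours

A player with share s gets back 4.3·s per unit contributed, so full contribution is dominant for anyone with s > 1/4.3 = 0.2326 and zero contribution is dominant for anyone below.
Player 2 alone (share 8/32) is above the threshold, contributing 34; the remaining 6 contribute 0. Total contributed: 34.
The shared codebase effort pays out 4.3 × 34 = 146.20 in total (split across the unequal shares, but the aggregate is all that matters for the group sum).
The 6 free-riders keep 34 each, adding 204. Group total = 204 + 146.20 = 350.20.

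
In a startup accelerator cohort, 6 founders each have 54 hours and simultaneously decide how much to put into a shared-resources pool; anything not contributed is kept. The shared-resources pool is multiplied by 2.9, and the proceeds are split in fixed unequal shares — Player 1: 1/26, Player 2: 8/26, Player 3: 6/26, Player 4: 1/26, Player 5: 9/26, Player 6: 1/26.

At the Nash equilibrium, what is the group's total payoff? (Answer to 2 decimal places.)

A player with share s gets back 2.9·s per unit contributed, so full contribution is dominant for anyone with s > 1/2.9 = 0.3448 and zero contribution is dominant for anyone below.
Only Player 5 (9/26) clears that bar, contributing 54; the remaining 5 contribute 0. Total contributed: 54.
The shared-resources pool pays out 2.9 × 54 = 156.60 in total (split across the unequal shares, but the aggregate is all that matters for the group sum).
The 5 free-riders keep 54 each, adding 270. Group total = 270 + 156.60 = 426.60.

426.60 hours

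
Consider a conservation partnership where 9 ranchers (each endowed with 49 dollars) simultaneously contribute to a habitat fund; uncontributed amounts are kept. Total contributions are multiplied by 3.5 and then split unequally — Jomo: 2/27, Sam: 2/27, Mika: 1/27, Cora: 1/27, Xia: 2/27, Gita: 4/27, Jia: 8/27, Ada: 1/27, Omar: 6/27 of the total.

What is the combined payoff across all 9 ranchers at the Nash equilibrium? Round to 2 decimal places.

Player j's private return per contributed unit is 3.5 × (j's share). Contributing is weakly dominant for j when that share is at least 1/3.5 = 0.2857, and contributing 0 is dominant otherwise.
Jia alone (share 8/27) is above the threshold, contributing 49; the remaining 8 contribute 0. Total contributed: 49.
The habitat fund pays out 3.5 × 49 = 171.50 in total (split across the unequal shares, but the aggregate is all that matters for the group sum).
The 8 free-riders keep 49 each, adding 392. Group total = 392 + 171.50 = 563.50.

563.50 dollars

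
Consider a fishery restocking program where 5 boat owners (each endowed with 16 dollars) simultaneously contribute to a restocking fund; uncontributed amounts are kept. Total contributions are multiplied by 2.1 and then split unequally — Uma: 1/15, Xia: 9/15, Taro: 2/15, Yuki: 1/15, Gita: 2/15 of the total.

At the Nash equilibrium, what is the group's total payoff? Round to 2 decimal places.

97.60 dollars

For player j, contributing a unit is worthwhile iff 2.1 × (j's share) ≥ 1, i.e. iff j's share is at least 0.4762.
Only Xia (9/15) clears that bar, contributing 16; the remaining 4 contribute 0. Total contributed: 16.
The restocking fund pays out 2.1 × 16 = 33.60 in total (split across the unequal shares, but the aggregate is all that matters for the group sum).
The 4 free-riders keep 16 each, adding 64. Group total = 64 + 33.60 = 97.60.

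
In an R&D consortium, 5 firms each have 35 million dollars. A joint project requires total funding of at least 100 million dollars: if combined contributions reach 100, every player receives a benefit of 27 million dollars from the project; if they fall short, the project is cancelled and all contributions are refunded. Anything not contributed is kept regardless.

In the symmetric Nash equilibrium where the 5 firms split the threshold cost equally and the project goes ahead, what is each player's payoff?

42 million dollars

Equal share of the threshold: 100/5 = 20.
At this profile no one gains by cutting their contribution: any cut drops the total below 100, the project is cancelled, contributions are refunded, and the deviator ends with 35, which is less than 35 − 20 + 27 = 42. Contributing more than 20 just wastes the excess. So contributing exactly 20 is a best response.
Each player's payoff: 35 − 20 + 27 = 42.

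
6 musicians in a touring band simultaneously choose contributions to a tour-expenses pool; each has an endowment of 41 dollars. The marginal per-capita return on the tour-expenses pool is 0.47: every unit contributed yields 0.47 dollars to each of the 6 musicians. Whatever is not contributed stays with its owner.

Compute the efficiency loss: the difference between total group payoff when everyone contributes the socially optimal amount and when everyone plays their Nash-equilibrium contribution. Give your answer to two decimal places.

447.72 dollars

The private return per contributed unit is 0.47 < 1, so contributing 0 is dominant for every player. At the Nash equilibrium everyone keeps their 41, and the group total is 6 × 41 = 246.
Each contributed unit returns 2.820 to the group as a whole (0.47 to each of 6 players), which exceeds 1, so the social optimum is full contribution: group total = 2.820 × 246 = 693.72.
Efficiency loss = 693.72 − 246 = 447.72.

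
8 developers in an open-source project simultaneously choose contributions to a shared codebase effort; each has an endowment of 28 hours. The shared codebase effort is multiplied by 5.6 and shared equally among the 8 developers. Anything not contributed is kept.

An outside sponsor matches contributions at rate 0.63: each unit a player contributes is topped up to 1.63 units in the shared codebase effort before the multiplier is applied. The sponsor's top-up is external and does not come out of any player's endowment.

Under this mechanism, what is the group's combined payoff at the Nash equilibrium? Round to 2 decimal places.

2044.67 hours

The effective private return per unit is now 5.6 × 1.63 / 8 = 1.1410 > 1, so every player's dominant strategy flips to full contribution.
So the Nash equilibrium is full contribution by all 8; the group earns 5.6 × 1.63 × 224 = 2044.67.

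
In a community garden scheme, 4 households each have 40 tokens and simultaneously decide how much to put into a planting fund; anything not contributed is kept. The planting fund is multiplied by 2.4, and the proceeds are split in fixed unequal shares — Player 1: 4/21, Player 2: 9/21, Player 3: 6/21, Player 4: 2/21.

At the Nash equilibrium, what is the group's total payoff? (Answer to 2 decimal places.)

216.00 tokens

A player with share s gets back 2.4·s per unit contributed, so full contribution is dominant for anyone with s > 1/2.4 = 0.4167 and zero contribution is dominant for anyone below.
Only Player 2 (9/21) clears that bar, contributing 40; the remaining 3 contribute 0. Total contributed: 40.
The planting fund pays out 2.4 × 40 = 96.00 in total (split across the unequal shares, but the aggregate is all that matters for the group sum).
The 3 free-riders keep 40 each, adding 120. Group total = 120 + 96.00 = 216.00.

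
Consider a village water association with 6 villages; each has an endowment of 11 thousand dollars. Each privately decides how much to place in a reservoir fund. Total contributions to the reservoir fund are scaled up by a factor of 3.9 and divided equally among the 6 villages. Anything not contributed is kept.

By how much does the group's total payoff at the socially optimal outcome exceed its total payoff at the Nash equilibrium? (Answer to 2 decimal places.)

Each contributed unit returns 3.9/6 = 0.6500 to its contributor — below 1 — so contributing 0 is dominant for every player. At the Nash equilibrium everyone keeps their 11, and the group total is 6 × 11 = 66.
Each contributed unit returns 3.900 to the group as a whole (0.6500 to each of 6 players), which exceeds 1, so the social optimum is full contribution: group total = 3.900 × 66 = 257.40.
Efficiency loss = 257.40 − 66 = 191.40.

191.40 thousand dollars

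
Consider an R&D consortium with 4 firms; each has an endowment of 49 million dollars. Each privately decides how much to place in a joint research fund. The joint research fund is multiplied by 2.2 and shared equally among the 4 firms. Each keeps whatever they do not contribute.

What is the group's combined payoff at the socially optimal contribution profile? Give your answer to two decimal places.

431.20 million dollars

Each contributed unit returns 2.200 to the group as a whole (0.5500 to each of 4 players), which exceeds 1, so the social optimum is full contribution: group total = 2.200 × 196 = 431.20.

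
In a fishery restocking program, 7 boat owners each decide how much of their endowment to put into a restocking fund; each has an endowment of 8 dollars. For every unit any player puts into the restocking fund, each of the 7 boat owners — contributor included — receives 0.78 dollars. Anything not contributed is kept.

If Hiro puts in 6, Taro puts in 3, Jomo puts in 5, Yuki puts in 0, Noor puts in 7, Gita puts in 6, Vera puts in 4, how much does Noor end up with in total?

25.18 dollars

Total contributed: 6 + 3 + 5 + 0 + 7 + 6 + 4 = 31.
Each receives 0.78 × 31 = 24.18 from the restocking fund.
Noor keeps 8 − 7 = 1, so Noor's payoff is 1 + 24.18 = 25.18.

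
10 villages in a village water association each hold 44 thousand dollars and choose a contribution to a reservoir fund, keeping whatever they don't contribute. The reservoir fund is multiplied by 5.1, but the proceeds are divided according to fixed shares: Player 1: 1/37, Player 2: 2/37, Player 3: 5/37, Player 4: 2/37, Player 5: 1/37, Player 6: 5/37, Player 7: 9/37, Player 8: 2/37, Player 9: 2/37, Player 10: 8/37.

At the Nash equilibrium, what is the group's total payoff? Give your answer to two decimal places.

800.80 thousand dollars

Player j's private return per contributed unit is 5.1 × (j's share). Contributing is weakly dominant for j when that share is at least 1/5.1 = 0.1961, and contributing 0 is dominant otherwise.
The shares above 0.1961 belong to Player 7 and Player 10, contributing 44 each; the remaining 8 contribute 0. Total contributed: 88.
The reservoir fund pays out 5.1 × 88 = 448.80 in total (split across the unequal shares, but the aggregate is all that matters for the group sum).
The 8 free-riders keep 44 each, adding 352. Group total = 352 + 448.80 = 800.80.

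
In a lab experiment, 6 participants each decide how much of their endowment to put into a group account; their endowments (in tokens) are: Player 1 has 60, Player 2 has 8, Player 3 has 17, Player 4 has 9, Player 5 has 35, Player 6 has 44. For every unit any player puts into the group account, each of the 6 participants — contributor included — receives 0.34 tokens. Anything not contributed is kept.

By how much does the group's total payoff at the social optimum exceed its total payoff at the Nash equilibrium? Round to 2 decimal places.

The private return per contributed unit is 0.34 < 1 for everyone, so the Nash equilibrium is zero contribution and the group total is Σ E_j = 60 + 8 + 17 + 9 + 35 + 44 = 173.
Each contributed unit returns 2.040 to the group, so the social optimum is full contribution by everyone: group total = 2.040 × 173 = 352.92.
Efficiency loss = (2.040 − 1) × 173 = 179.92.

179.92 tokens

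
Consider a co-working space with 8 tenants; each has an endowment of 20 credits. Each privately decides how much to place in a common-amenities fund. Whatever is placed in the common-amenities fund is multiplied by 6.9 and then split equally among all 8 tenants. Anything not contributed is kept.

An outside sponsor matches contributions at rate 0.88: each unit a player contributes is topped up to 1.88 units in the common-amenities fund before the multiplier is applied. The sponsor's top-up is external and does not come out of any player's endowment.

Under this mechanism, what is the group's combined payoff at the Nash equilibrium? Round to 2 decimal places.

The effective private return per unit is now 6.9 × 1.88 / 8 = 1.6215 > 1, so every player's dominant strategy flips to full contribution.
So the Nash equilibrium is full contribution by all 8; the group earns 6.9 × 1.88 × 160 = 2075.52.

2075.52 credits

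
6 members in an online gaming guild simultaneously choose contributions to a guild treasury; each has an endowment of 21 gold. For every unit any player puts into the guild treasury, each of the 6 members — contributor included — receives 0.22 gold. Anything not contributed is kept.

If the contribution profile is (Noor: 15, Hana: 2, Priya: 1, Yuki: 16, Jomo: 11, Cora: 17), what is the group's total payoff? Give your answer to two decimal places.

145.84 gold

Total contributed: 15 + 2 + 1 + 16 + 11 + 17 = 62; total kept: 6 × 21 − 62 = 64.
The guild treasury pays out 0.22 × 6 × 62 = 81.84 in aggregate.
Group total = 64 + 81.84 = 145.84.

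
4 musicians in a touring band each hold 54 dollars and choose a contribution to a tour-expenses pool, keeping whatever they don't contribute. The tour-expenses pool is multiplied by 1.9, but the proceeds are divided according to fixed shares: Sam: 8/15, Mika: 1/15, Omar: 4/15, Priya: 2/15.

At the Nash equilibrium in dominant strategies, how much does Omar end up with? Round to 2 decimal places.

Player j's private return per contributed unit is 1.9 × (j's share). Contributing is weakly dominant for j when that share is at least 1/1.9 = 0.5263, and contributing 0 is dominant otherwise.
Only Sam (8/15) clears that bar, contributing 54; the remaining 3 contribute 0. Total contributed: 54.
Omar keeps 54 and receives 1.9 × 54 × 4/15 = 27.36 from the tour-expenses pool, for a payoff of 81.36.

81.36 dollars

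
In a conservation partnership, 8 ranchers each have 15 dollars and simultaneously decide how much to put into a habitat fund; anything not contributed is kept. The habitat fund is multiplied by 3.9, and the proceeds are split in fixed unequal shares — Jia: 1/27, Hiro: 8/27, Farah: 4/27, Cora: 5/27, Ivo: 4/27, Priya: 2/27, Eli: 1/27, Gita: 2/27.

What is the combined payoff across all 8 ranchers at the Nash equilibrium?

For player j, contributing a unit is worthwhile iff 3.9 × (j's share) ≥ 1, i.e. iff j's share is at least 0.2564.
Hiro alone (share 8/27) is above the threshold, contributing 15; the remaining 7 contribute 0. Total contributed: 15.
The habitat fund pays out 3.9 × 15 = 58.50 in total (split across the unequal shares, but the aggregate is all that matters for the group sum).
The 7 free-riders keep 15 each, adding 105. Group total = 105 + 58.50 = 163.50.

163.50 dollars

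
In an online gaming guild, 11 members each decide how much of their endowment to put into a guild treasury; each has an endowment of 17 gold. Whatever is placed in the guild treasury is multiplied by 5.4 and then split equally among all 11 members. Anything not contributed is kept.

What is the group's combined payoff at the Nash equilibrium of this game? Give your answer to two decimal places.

Each contributed unit returns 5.4/11 = 0.4909 to its contributor — below 1 — so contributing 0 is dominant for every player. At the Nash equilibrium everyone keeps their 17, and the group total is 11 × 17 = 187.

187.00 gold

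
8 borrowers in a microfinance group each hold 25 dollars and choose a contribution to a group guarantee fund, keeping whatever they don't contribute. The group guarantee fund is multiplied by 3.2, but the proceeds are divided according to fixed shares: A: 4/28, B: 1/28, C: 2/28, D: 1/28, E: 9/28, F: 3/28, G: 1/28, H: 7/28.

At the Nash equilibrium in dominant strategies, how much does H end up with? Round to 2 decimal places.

45.00 dollars

Each unit j contributes comes back to j as 3.2 × (j's share), so j prefers to contribute only if that share exceeds 1/3.2 = 0.3125; otherwise keeping the unit dominates.
Only E (9/28) clears that bar, contributing 25; the remaining 7 contribute 0. Total contributed: 25.
H keeps 25 and receives 3.2 × 25 × 7/28 = 20.00 from the group guarantee fund, for a payoff of 45.00.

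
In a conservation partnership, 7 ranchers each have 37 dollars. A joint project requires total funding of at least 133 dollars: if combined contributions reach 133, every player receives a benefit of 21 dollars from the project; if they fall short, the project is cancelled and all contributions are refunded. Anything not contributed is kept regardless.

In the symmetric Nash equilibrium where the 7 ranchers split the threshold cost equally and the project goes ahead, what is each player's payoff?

Equal share of the threshold: 133/7 = 19.
At this profile no one gains by cutting their contribution: any cut drops the total below 133, the project is cancelled, contributions are refunded, and the deviator ends with 37, which is less than 37 − 19 + 21 = 39. Contributing more than 19 just wastes the excess. So contributing exactly 19 is a best response.
Each player's payoff: 37 − 19 + 21 = 39.

39 dollars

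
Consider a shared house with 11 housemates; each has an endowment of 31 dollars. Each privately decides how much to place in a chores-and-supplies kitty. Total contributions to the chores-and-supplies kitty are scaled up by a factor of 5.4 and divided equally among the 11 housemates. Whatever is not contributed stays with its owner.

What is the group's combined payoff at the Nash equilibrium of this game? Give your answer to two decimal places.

Each contributed unit returns 5.4/11 = 0.4909 to its contributor — below 1 — so contributing 0 is dominant for every player. At the Nash equilibrium everyone keeps their 31, and the group total is 11 × 31 = 341.

341.00 dollars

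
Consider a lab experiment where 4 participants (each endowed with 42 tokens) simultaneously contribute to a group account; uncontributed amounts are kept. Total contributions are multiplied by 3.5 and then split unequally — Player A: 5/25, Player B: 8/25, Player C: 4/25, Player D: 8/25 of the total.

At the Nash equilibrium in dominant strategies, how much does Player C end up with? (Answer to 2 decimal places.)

For player j, contributing a unit is worthwhile iff 3.5 × (j's share) ≥ 1, i.e. iff j's share is at least 0.2857.
The shares above 0.2857 belong to Player B and Player D, contributing 42 each; the remaining 2 contribute 0. Total contributed: 84.
Player C keeps 42 and receives 3.5 × 84 × 4/25 = 47.04 from the group account, for a payoff of 89.04.

89.04 tokens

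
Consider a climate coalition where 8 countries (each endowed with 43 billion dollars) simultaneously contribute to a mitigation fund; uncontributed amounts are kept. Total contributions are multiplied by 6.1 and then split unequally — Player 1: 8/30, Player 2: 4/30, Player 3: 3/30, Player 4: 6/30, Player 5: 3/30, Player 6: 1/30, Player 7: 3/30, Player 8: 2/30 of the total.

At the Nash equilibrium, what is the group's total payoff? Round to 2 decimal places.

A player with share s gets back 6.1·s per unit contributed, so full contribution is dominant for anyone with s > 1/6.1 = 0.1639 and zero contribution is dominant for anyone below.
The shares above 0.1639 belong to Player 1 and Player 4, contributing 43 each; the remaining 6 contribute 0. Total contributed: 86.
The mitigation fund pays out 6.1 × 86 = 524.60 in total (split across the unequal shares, but the aggregate is all that matters for the group sum).
The 6 free-riders keep 43 each, adding 258. Group total = 258 + 524.60 = 782.60.

782.60 billion dollars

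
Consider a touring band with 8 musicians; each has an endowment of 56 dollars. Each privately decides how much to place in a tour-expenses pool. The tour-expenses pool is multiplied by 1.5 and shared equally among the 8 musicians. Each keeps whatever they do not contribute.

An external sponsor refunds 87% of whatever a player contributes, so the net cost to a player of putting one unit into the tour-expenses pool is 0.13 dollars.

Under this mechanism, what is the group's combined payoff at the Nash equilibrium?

1061.76 dollars

With the mechanism, a contributed unit returns (1.5/8) / 0.13 = 1.4423 per unit of net cost to the contributor — now above 1 — so contributing fully is weakly dominant for every player.
So the Nash equilibrium is full contribution by all 8; the group earns 8 × (56 × 0.87 + 1.5 × 56) = 1061.76.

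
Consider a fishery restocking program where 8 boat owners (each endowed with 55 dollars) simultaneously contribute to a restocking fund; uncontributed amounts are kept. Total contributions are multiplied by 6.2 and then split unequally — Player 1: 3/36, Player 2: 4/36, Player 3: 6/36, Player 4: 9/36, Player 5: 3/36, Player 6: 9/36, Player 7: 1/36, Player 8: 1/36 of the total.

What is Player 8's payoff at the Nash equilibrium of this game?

83.42 dollars

A player with share s gets back 6.2·s per unit contributed, so full contribution is dominant for anyone with s > 1/6.2 = 0.1613 and zero contribution is dominant for anyone below.
Player 3, Player 4 and Player 6 are above the threshold, contributing 55 each; the remaining 5 contribute 0. Total contributed: 165.
Player 8 keeps 55 and receives 6.2 × 165 × 1/36 = 28.42 from the restocking fund, for a payoff of 83.42.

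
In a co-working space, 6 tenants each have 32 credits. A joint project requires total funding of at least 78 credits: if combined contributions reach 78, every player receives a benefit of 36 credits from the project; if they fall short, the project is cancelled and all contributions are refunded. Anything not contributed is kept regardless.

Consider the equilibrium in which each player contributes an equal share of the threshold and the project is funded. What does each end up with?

55 credits

Equal share of the threshold: 78/6 = 13.
At this profile no one gains by cutting their contribution: any cut drops the total below 78, the project is cancelled, contributions are refunded, and the deviator ends with 32, which is less than 32 − 13 + 36 = 55. Contributing more than 13 just wastes the excess. So contributing exactly 13 is a best response.
Each player's payoff: 32 − 13 + 36 = 55.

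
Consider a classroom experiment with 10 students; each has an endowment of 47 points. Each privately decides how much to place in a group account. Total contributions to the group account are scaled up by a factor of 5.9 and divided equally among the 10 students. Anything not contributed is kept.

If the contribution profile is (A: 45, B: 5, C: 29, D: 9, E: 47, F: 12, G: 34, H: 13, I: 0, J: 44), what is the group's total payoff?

Total contributed: 45 + 5 + 29 + 9 + 47 + 12 + 34 + 13 + 0 + 44 = 238; total kept: 10 × 47 − 238 = 232.
The group account pays out 5.9 × 238 = 1404.20 in aggregate.
Group total = 232 + 1404.20 = 1636.20.

1636.20 points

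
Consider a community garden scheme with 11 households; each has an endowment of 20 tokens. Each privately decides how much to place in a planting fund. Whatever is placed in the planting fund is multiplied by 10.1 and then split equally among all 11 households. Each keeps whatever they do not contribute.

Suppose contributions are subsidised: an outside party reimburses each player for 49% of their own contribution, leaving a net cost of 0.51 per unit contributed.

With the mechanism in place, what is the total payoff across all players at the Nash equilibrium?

2329.80 tokens

Under the mechanism each unit contributed yields (10.1/11) / 0.51 = 1.8004 back to its contributor per unit of net cost, which exceeds 1, making full contribution the dominant choice for everyone.
At the Nash equilibrium everyone contributes 20. Group total payoff = 11 × (20 × 0.49 + 10.1 × 20) = 2329.80.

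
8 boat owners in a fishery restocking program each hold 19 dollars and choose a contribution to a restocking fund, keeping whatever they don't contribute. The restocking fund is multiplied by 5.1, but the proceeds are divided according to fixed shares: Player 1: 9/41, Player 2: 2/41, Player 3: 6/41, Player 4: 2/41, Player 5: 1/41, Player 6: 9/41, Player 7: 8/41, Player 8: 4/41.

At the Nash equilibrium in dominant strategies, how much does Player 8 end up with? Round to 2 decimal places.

Each unit j contributes comes back to j as 5.1 × (j's share), so j prefers to contribute only if that share exceeds 1/5.1 = 0.1961; otherwise keeping the unit dominates.
Player 1 and Player 6 are above the threshold, contributing 19 each; the remaining 6 contribute 0. Total contributed: 38.
Player 8 keeps 19 and receives 5.1 × 38 × 4/41 = 18.91 from the restocking fund, for a payoff of 37.91.

37.91 dollars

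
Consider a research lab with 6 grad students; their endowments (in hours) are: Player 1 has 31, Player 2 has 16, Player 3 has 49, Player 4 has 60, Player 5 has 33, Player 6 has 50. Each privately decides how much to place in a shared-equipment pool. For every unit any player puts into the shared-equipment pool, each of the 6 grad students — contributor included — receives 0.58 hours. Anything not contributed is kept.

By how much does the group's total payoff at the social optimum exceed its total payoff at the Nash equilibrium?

The private return per contributed unit is 0.58 < 1 for everyone, so the Nash equilibrium is zero contribution and the group total is Σ E_j = 31 + 16 + 49 + 60 + 33 + 50 = 239.
Each contributed unit returns 3.480 to the group, so the social optimum is full contribution by everyone: group total = 3.480 × 239 = 831.72.
Efficiency loss = (3.480 − 1) × 239 = 592.72.

592.72 hours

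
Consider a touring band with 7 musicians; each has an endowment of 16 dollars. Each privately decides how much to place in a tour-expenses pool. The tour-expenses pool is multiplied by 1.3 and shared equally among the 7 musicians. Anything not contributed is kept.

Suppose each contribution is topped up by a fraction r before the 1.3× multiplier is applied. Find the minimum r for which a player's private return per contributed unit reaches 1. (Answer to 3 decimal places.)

With matching at rate r, one contributed unit becomes (1 + r) in the tour-expenses pool and returns 1.3 × (1 + r) / 7 to the contributor.
Setting this equal to 1: 1 + r = 7/1.3 = 5.3846.
So the minimum matching rate is r = 5.3846 − 1 = 4.385.

4.385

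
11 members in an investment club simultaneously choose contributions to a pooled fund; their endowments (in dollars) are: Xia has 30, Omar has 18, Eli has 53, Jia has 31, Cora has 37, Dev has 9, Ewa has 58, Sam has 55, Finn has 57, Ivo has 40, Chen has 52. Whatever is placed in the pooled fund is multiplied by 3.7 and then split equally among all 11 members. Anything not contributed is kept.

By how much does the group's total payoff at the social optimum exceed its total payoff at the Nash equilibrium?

1188.00 dollars

The private return per contributed unit is 3.7/11 = 0.3364 < 1 for every player regardless of endowment, so the Nash equilibrium is zero contribution and the group total is Σ E_j = 30 + 18 + 53 + 31 + 37 + 9 + 58 + 55 + 57 + 40 + 52 = 440.
Each contributed unit returns 3.700 to the group, so the social optimum is full contribution by everyone: group total = 3.700 × 440 = 1628.00.
Efficiency loss = (3.700 − 1) × 440 = 1188.00.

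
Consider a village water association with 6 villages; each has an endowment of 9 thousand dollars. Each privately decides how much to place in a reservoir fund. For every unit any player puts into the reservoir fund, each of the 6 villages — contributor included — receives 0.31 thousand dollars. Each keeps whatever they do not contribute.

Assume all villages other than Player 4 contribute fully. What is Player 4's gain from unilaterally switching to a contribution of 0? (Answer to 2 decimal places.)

Switching from a contribution of 9 to 0 lets Player 4 keep an extra 9 thousand dollars, but lowers the reservoir fund by 9, which costs Player 4 their own share of that drop: 0.31 × 9 = 2.79.
Net gain = 9 − 2.79 = 6.21. The private return per contributed unit (0.31) is below 1, so free-riding is indeed the best response regardless of what the others do.

6.21 thousand dollars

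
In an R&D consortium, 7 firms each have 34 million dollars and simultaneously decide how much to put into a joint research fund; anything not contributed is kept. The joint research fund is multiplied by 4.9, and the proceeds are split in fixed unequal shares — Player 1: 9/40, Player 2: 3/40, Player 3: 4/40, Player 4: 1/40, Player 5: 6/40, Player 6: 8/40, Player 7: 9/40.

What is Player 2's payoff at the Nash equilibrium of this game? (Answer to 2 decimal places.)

58.99 million dollars

Each unit j contributes comes back to j as 4.9 × (j's share), so j prefers to contribute only if that share exceeds 1/4.9 = 0.2041; otherwise keeping the unit dominates.
Player 1 and Player 7 clear that bar, contributing 34 each; the remaining 5 contribute 0. Total contributed: 68.
Player 2 keeps 34 and receives 4.9 × 68 × 3/40 = 24.99 from the joint research fund, for a payoff of 58.99.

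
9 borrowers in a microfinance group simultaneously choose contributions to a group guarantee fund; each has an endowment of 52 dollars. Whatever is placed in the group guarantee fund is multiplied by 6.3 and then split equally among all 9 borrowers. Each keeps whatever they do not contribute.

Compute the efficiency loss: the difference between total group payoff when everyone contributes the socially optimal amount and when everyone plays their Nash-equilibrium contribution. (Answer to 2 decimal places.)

2480.40 dollars

Each contributed unit returns 6.3/9 = 0.7000 to its contributor — below 1 — so contributing 0 is dominant for every player. At the Nash equilibrium everyone keeps their 52, and the group total is 9 × 52 = 468.
Each contributed unit returns 6.300 to the group as a whole (0.7000 to each of 9 players), which exceeds 1, so the social optimum is full contribution: group total = 6.300 × 468 = 2948.40.
Efficiency loss = 2948.40 − 468 = 2480.40.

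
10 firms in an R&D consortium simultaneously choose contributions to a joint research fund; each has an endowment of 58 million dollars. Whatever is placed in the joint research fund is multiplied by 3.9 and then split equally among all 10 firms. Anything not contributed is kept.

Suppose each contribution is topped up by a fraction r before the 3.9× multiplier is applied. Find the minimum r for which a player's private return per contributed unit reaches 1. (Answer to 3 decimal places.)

1.564

With matching at rate r, one contributed unit becomes (1 + r) in the joint research fund and returns 3.9 × (1 + r) / 10 to the contributor.
Setting this equal to 1: 1 + r = 10/3.9 = 2.5641.
So the minimum matching rate is r = 2.5641 − 1 = 1.564.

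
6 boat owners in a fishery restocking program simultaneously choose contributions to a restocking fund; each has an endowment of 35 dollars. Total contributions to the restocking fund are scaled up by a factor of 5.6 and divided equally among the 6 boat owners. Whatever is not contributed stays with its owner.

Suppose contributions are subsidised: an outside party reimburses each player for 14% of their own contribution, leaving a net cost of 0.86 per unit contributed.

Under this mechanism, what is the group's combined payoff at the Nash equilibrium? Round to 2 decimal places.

1205.40 dollars

Under the mechanism each unit contributed yields (5.6/6) / 0.86 = 1.0853 back to its contributor per unit of net cost, which exceeds 1, making full contribution the dominant choice for everyone.
At the Nash equilibrium everyone contributes 35. Group total payoff = 6 × (35 × 0.14 + 5.6 × 35) = 1205.40.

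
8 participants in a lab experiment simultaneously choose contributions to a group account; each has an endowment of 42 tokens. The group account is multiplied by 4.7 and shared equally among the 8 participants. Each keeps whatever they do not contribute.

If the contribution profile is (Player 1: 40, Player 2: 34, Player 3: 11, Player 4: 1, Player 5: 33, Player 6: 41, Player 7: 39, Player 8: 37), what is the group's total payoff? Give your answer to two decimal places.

Total contributed: 40 + 34 + 11 + 1 + 33 + 41 + 39 + 37 = 236; total kept: 8 × 42 − 236 = 100.
The group account pays out 4.7 × 236 = 1109.20 in aggregate.
Group total = 100 + 1109.20 = 1209.20.

1209.20 tokens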